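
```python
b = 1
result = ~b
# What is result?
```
Trace:
  b=1
  b=1, result=-2

Final answer: -2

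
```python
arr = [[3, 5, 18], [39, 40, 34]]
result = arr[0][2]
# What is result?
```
Trace:
  arr=[[3, 5, 18], [39, 40, 34]]
  arr=[[3, 5, 18], [39, 40, 34]], result=18

Final answer: 18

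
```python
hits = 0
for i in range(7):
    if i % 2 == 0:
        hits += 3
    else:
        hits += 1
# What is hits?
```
Trace:
  hits=0
  hits=3, i=0
  hits=4, i=1
  hits=7, i=2
  hits=8, i=3
  hits=11, i=4
  hits=12, i=5
  hits=15, i=6

Final answer: 15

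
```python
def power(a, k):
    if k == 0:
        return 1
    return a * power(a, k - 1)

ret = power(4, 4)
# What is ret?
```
Call trace:
power(a=4, k=4)
  power(a=4, k=3)
    power(a=4, k=2)
      power(a=4, k=1)
        power(a=4, k=0)
        -> return 1
      -> return 4
    -> return 16
  -> return 64
-> return 256

Final answer: 256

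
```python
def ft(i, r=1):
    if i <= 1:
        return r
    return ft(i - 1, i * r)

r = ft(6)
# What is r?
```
Call trace:
ft(i=6, r=1)
  ft(i=5, r=6)
    ft(i=4, r=30)
      ft(i=3, r=120)
        ft(i=2, r=360)
          ft(i=1, r=720)
          -> return 720
        -> return 720
      -> return 720
    -> return 720
  -> return 720
-> return 720

Final answer: 720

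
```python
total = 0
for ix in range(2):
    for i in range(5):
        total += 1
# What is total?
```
Trace:
  total=0
  total=1, ix=0, i=0
  total=2, ix=0, i=1
  total=3, ix=0, i=2
  total=4, ix=0, i=3
  total=5, ix=0, i=4
  total=6, ix=1, i=0
  total=7, ix=1, i=1
  total=8, ix=1, i=2
  total=9, ix=1, i=3
  total=10, ix=1, i=4

Final answer: 10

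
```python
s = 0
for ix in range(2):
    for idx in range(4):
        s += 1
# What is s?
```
Trace:
  s=0
  s=1, ix=0, idx=0
  s=2, ix=0, idx=1
  s=3, ix=0, idx=2
  s=4, ix=0, idx=3
  s=5, ix=1, idx=0
  s=6, ix=1, idx=1
  s=7, ix=1, idx=2
  s=8, ix=1, idx=3

Final answer: 8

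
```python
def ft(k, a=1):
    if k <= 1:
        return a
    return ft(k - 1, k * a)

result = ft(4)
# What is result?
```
Call trace:
ft(k=4, a=1)
  ft(k=3, a=4)
    ft(k=2, a=12)
      ft(k=1, a=24)
      -> return 24
    -> return 24
  -> return 24
-> return 24

Final answer: 24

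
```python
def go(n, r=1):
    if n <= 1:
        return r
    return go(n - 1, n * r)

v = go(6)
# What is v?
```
Call trace:
go(n=6, r=1)
  go(n=5, r=6)
    go(n=4, r=30)
      go(n=3, r=120)
        go(n=2, r=360)
          go(n=1, r=720)
          -> return 720
        -> return 720
      -> return 720
    -> return 720
  -> return 720
-> return 720

Final answer: 720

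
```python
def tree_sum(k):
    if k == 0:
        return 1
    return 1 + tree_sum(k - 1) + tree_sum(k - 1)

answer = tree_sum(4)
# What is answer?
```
Call trace (a repeated sub-call is expanded the first time; later identical calls just restate its return value):
tree_sum(k=4)
  tree_sum(k=3)
    tree_sum(k=2)
      tree_sum(k=1)
        tree_sum(k=0)
        -> return 1
        tree_sum(k=0)
        -> return 1
      -> return 3
      tree_sum(k=1) -> return 3  (same call as traced above)
    -> return 7
    tree_sum(k=2) -> return 7  (same call as traced above)
  -> return 15
  tree_sum(k=3) -> return 15  (same call as traced above)
-> return 31

Final answer: 31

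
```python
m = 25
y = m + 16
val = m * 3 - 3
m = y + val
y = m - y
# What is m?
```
Trace:
  m=25
  m=25, y=41
  m=25, y=41, val=72
  m=113, y=41, val=72
  m=113, y=72, val=72

Final answer: 113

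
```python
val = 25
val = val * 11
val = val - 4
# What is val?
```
Trace:
  val=25
  val=275
  val=271

Final answer: 271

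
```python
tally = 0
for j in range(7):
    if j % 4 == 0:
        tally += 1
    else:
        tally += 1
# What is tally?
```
Trace:
  tally=0
  tally=1, j=0
  tally=2, j=1
  tally=3, j=2
  tally=4, j=3
  tally=5, j=4
  tally=6, j=5
  tally=7, j=6

Final answer: 7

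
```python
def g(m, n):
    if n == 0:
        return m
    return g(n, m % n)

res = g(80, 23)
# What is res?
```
Call trace:
g(m=80, n=23)
  g(m=23, n=11)
    g(m=11, n=1)
      g(m=1, n=0)
      -> return 1
    -> return 1
  -> return 1
-> return 1

Final answer: 1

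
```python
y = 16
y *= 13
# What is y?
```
Trace:
  y=16
  y=208

Final answer: 208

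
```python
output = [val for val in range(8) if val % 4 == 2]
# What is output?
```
Trace:
  val=0
  val=1
  val=2
  val=3
  val=4
  val=5
  val=6
  val=7
  output=[2, 6]

Final answer: [2, 6]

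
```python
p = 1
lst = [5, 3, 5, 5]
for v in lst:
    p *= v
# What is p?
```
Trace:
  p=1
  p=5, v=5
  p=15, v=3
  p=75, v=5
  p=375, v=5

Final answer: 375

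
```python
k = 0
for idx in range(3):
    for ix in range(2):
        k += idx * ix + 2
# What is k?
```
Trace:
  k=0
  k=2, idx=0, ix=0
  k=4, idx=0, ix=1
  k=6, idx=1, ix=0
  k=9, idx=1, ix=1
  k=11, idx=2, ix=0
  k=15, idx=2, ix=1

Final answer: 15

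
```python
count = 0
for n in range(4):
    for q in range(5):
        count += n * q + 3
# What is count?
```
Trace:
  count=0
  count=3, n=0, q=0
  count=6, n=0, q=1
  count=9, n=0, q=2
  count=12, n=0, q=3
  count=15, n=0, q=4
  count=18, n=1, q=0
  count=22, n=1, q=1
  count=27, n=1, q=2
  count=33, n=1, q=3
  count=40, n=1, q=4
  count=43, n=2, q=0
  count=48, n=2, q=1
  count=55, n=2, q=2
  count=64, n=2, q=3
  count=75, n=2, q=4
  count=78, n=3, q=0
  count=84, n=3, q=1
  count=93, n=3, q=2
  count=105, n=3, q=3
  count=120, n=3, q=4

Final answer: 120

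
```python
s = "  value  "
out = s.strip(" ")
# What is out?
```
Trace:
  s='  value  '
  s='  value  ', out='value'

Final answer: 'value'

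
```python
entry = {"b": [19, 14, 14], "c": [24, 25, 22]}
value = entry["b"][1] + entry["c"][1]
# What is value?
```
Trace:
  entry={'b': [19, 14, 14], 'c': [24, 25, 22]}
  entry={'b': [19, 14, 14], 'c': [24, 25, 22]}, value=39

Final answer: 39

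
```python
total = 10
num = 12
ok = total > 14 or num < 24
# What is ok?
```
Trace:
  total=10
  total=10, num=12
  total=10, num=12, ok=True

Final answer: True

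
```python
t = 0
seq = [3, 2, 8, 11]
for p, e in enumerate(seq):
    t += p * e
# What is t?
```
Trace:
  t=0
  t=0, p=0, e=3
  t=2, p=1, e=2
  t=18, p=2, e=8
  t=51, p=3, e=11

Final answer: 51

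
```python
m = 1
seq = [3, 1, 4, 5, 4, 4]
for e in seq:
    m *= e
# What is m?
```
Trace:
  m=1
  m=3, e=3
  m=3, e=1
  m=12, e=4
  m=60, e=5
  m=240, e=4
  m=960, e=4

Final answer: 960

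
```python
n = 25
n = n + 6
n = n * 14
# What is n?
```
Trace:
  n=25
  n=31
  n=434

Final answer: 434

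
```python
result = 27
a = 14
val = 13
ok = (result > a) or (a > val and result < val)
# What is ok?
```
Trace:
  result=27
  result=27, a=14
  result=27, a=14, val=13
  result=27, a=14, val=13, ok=True

Final answer: True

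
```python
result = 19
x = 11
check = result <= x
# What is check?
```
Trace:
  result=19
  result=19, x=11
  result=19, x=11, check=False

Final answer: False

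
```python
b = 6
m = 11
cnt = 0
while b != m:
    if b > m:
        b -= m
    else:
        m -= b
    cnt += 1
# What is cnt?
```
Trace:
  b=6
  b=6, m=11
  b=6, m=11, cnt=0
  b=6, m=5, cnt=1
  b=1, m=5, cnt=2
  b=1, m=4, cnt=3
  b=1, m=3, cnt=4
  b=1, m=2, cnt=5
  b=1, m=1, cnt=6

Final answer: 6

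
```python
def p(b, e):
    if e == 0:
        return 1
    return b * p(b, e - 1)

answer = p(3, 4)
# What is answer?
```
Call trace:
p(b=3, e=4)
  p(b=3, e=3)
    p(b=3, e=2)
      p(b=3, e=1)
        p(b=3, e=0)
        -> return 1
      -> return 3
    -> return 9
  -> return 27
-> return 81

Final answer: 81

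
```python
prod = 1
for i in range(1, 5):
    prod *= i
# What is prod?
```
Trace:
  prod=1
  prod=1, i=1
  prod=2, i=2
  prod=6, i=3
  prod=24, i=4

Final answer: 24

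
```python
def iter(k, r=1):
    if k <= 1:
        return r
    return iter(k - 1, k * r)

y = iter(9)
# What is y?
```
Call trace:
iter(k=9, r=1)
  iter(k=8, r=9)
    iter(k=7, r=72)
      iter(k=6, r=504)
        iter(k=5, r=3024)
          iter(k=4, r=15120)
            iter(k=3, r=60480)
              iter(k=2, r=181440)
                iter(k=1, r=362880)
                -> return 362880
              -> return 362880
            -> return 362880
          -> return 362880
        -> return 362880
      -> return 362880
    -> return 362880
  -> return 362880
-> return 362880

Final answer: 362880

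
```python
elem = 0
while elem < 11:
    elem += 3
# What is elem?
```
Trace:
  elem=0
  elem=3
  elem=6
  elem=9
  elem=12

Final answer: 12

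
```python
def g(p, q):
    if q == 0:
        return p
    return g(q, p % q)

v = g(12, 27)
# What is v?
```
Call trace:
g(p=12, q=27)
  g(p=27, q=12)
    g(p=12, q=3)
      g(p=3, q=0)
      -> return 3
    -> return 3
  -> return 3
-> return 3

Final answer: 3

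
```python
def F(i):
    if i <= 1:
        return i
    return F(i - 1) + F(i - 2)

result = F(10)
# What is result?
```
Call trace (a repeated sub-call is expanded the first time; later identical calls just restate its return value):
F(i=10)
  F(i=9)
    F(i=8)
      F(i=7)
        F(i=6)
          F(i=5)
            F(i=4)
              F(i=3)
                F(i=2)
                  F(i=1)
                  -> return 1
                  F(i=0)
                  -> return 0
                -> return 1
                F(i=1)
                -> return 1
              -> return 2
              F(i=2) -> return 1  (same call as traced above)
            -> return 3
            F(i=3) -> return 2  (same call as traced above)
          -> return 5
          F(i=4) -> return 3  (same call as traced above)
        -> return 8
        F(i=5) -> return 5  (same call as traced above)
      -> return 13
      F(i=6) -> return 8  (same call as traced above)
    -> return 21
    F(i=7) -> return 13  (same call as traced above)
  -> return 34
  F(i=8) -> return 21  (same call as traced above)
-> return 55

Final answer: 55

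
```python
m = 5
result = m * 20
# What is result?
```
Trace:
  m=5
  m=5, result=100

Final answer: 100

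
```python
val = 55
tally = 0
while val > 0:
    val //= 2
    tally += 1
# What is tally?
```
Trace:
  val=55
  val=55, tally=0
  val=27, tally=1
  val=13, tally=2
  val=6, tally=3
  val=3, tally=4
  val=1, tally=5
  val=0, tally=6

Final answer: 6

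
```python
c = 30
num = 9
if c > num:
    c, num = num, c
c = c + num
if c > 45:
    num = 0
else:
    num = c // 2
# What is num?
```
Trace:
  c=30
  c=30, num=9
  c=9, num=30
  c=39, num=30
  c=39, num=19

Final answer: 19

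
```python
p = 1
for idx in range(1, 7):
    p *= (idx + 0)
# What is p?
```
Trace:
  p=1
  p=1, idx=1
  p=2, idx=2
  p=6, idx=3
  p=24, idx=4
  p=120, idx=5
  p=720, idx=6

Final answer: 720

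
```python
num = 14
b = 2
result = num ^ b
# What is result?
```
Trace:
  num=14
  num=14, b=2
  num=14, b=2, result=12

Final answer: 12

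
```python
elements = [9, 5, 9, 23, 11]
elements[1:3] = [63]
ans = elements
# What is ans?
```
Trace:
  elements=[9, 5, 9, 23, 11]
  elements=[9, 63, 23, 11]
  elements=[9, 63, 23, 11], ans=[9, 63, 23, 11]

Final answer: [9, 63, 23, 11]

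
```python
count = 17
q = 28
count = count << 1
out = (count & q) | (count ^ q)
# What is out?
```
Trace:
  count=17
  count=17, q=28
  count=34, q=28
  count=34, q=28, out=62

Final answer: 62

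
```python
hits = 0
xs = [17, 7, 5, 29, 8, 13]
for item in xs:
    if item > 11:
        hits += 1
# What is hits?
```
Trace:
  hits=0
  hits=1, item=17
  hits=1, item=7
  hits=1, item=5
  hits=2, item=29
  hits=2, item=8
  hits=3, item=13

Final answer: 3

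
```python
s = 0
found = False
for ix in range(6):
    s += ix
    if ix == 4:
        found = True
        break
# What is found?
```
Trace:
  s=0
  s=0, found=False
  s=0, found=False, ix=0
  s=1, found=False, ix=1
  s=3, found=False, ix=2
  s=6, found=False, ix=3
  s=10, found=True, ix=4

Final answer: True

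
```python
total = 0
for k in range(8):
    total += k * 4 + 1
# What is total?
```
Trace:
  total=0
  total=1, k=0
  total=6, k=1
  total=15, k=2
  total=28, k=3
  total=45, k=4
  total=66, k=5
  total=91, k=6
  total=120, k=7

Final answer: 120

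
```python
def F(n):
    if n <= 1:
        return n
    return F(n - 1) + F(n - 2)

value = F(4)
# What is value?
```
Call trace (a repeated sub-call is expanded the first time; later identical calls just restate its return value):
F(n=4)
  F(n=3)
    F(n=2)
      F(n=1)
      -> return 1
      F(n=0)
      -> return 0
    -> return 1
    F(n=1)
    -> return 1
  -> return 2
  F(n=2) -> return 1  (same call as traced above)
-> return 3

Final answer: 3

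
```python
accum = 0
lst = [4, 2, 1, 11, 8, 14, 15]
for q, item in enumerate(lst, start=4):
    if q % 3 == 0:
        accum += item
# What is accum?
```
Trace:
  accum=0
  accum=0, q=4, item=4
  accum=0, q=5, item=2
  accum=1, q=6, item=1
  accum=1, q=7, item=11
  accum=1, q=8, item=8
  accum=15, q=9, item=14
  accum=15, q=10, item=15

Final answer: 15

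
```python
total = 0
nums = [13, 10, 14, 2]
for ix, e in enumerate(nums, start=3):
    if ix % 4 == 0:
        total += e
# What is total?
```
Trace:
  total=0
  total=0, ix=3, e=13
  total=10, ix=4, e=10
  total=10, ix=5, e=14
  total=10, ix=6, e=2

Final answer: 10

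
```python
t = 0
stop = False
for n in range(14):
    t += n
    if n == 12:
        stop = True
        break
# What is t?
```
Trace:
  t=0
  t=0, stop=False
  t=0, stop=False, n=0
  t=1, stop=False, n=1
  t=3, stop=False, n=2
  t=6, stop=False, n=3
  t=10, stop=False, n=4
  t=15, stop=False, n=5
  t=21, stop=False, n=6
  t=28, stop=False, n=7
  t=36, stop=False, n=8
  t=45, stop=False, n=9
  t=55, stop=False, n=10
  t=66, stop=False, n=11
  t=78, stop=True, n=12

Final answer: 78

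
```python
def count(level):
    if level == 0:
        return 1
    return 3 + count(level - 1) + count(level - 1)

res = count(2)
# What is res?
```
Call trace (a repeated sub-call is expanded the first time; later identical calls just restate its return value):
count(level=2)
  count(level=1)
    count(level=0)
    -> return 1
    count(level=0)
    -> return 1
  -> return 5
  count(level=1) -> return 5  (same call as traced above)
-> return 13

Final answer: 13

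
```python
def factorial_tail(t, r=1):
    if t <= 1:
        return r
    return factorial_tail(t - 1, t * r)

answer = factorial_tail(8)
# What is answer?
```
Call trace:
factorial_tail(t=8, r=1)
  factorial_tail(t=7, r=8)
    factorial_tail(t=6, r=56)
      factorial_tail(t=5, r=336)
        factorial_tail(t=4, r=1680)
          factorial_tail(t=3, r=6720)
            factorial_tail(t=2, r=20160)
              factorial_tail(t=1, r=40320)
              -> return 40320
            -> return 40320
          -> return 40320
        -> return 40320
      -> return 40320
    -> return 40320
  -> return 40320
-> return 40320

Final answer: 40320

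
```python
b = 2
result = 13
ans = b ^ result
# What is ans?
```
Trace:
  b=2
  b=2, result=13
  b=2, result=13, ans=15

Final answer: 15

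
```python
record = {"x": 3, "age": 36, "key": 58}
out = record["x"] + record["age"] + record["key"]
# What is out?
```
Trace:
  record={'x': 3, 'age': 36, 'key': 58}
  record={'x': 3, 'age': 36, 'key': 58}, out=97

Final answer: 97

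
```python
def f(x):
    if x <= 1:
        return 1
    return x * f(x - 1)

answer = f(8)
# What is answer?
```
Call trace:
f(x=8)
  f(x=7)
    f(x=6)
      f(x=5)
        f(x=4)
          f(x=3)
            f(x=2)
              f(x=1)
              -> return 1
            -> return 2
          -> return 6
        -> return 24
      -> return 120
    -> return 720
  -> return 5040
-> return 40320

Final answer: 40320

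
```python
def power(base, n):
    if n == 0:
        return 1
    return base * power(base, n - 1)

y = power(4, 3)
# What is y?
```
Call trace:
power(base=4, n=3)
  power(base=4, n=2)
    power(base=4, n=1)
      power(base=4, n=0)
      -> return 1
    -> return 4
  -> return 16
-> return 64

Final answer: 64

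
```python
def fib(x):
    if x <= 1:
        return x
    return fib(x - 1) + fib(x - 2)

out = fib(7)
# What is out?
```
Call trace (a repeated sub-call is expanded the first time; later identical calls just restate its return value):
fib(x=7)
  fib(x=6)
    fib(x=5)
      fib(x=4)
        fib(x=3)
          fib(x=2)
            fib(x=1)
            -> return 1
            fib(x=0)
            -> return 0
          -> return 1
          fib(x=1)
          -> return 1
        -> return 2
        fib(x=2) -> return 1  (same call as traced above)
      -> return 3
      fib(x=3) -> return 2  (same call as traced above)
    -> return 5
    fib(x=4) -> return 3  (same call as traced above)
  -> return 8
  fib(x=5) -> return 5  (same call as traced above)
-> return 13

Final answer: 13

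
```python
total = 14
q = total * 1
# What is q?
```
Trace:
  total=14
  total=14, q=14

Final answer: 14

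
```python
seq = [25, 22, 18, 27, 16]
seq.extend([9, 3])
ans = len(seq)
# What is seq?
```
Trace:
  seq=[25, 22, 18, 27, 16]
  seq=[25, 22, 18, 27, 16, 9, 3]
  seq=[25, 22, 18, 27, 16, 9, 3], ans=7

Final answer: [25, 22, 18, 27, 16, 9, 3]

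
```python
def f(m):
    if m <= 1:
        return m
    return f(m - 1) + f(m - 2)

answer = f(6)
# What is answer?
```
Call trace (a repeated sub-call is expanded the first time; later identical calls just restate its return value):
f(m=6)
  f(m=5)
    f(m=4)
      f(m=3)
        f(m=2)
          f(m=1)
          -> return 1
          f(m=0)
          -> return 0
        -> return 1
        f(m=1)
        -> return 1
      -> return 2
      f(m=2) -> return 1  (same call as traced above)
    -> return 3
    f(m=3) -> return 2  (same call as traced above)
  -> return 5
  f(m=4) -> return 3  (same call as traced above)
-> return 8

Final answer: 8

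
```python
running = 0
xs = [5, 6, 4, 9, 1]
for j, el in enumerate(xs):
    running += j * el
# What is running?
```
Trace:
  running=0
  running=0, j=0, el=5
  running=6, j=1, el=6
  running=14, j=2, el=4
  running=41, j=3, el=9
  running=45, j=4, el=1

Final answer: 45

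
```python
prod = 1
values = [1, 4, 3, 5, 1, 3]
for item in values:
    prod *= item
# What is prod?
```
Trace:
  prod=1
  prod=1, item=1
  prod=4, item=4
  prod=12, item=3
  prod=60, item=5
  prod=60, item=1
  prod=180, item=3

Final answer: 180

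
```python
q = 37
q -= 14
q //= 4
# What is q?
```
Trace:
  q=37
  q=23
  q=5

Final answer: 5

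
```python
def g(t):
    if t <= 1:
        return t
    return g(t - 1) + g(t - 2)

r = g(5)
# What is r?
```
Call trace (a repeated sub-call is expanded the first time; later identical calls just restate its return value):
g(t=5)
  g(t=4)
    g(t=3)
      g(t=2)
        g(t=1)
        -> return 1
        g(t=0)
        -> return 0
      -> return 1
      g(t=1)
      -> return 1
    -> return 2
    g(t=2) -> return 1  (same call as traced above)
  -> return 3
  g(t=3) -> return 2  (same call as traced above)
-> return 5

Final answer: 5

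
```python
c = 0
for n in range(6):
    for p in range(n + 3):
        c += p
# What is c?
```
Trace:
  c=0
  c=0, n=0, p=0
  c=1, n=0, p=1
  c=3, n=0, p=2
  c=3, n=1, p=0
  c=4, n=1, p=1
  c=6, n=1, p=2
  c=9, n=1, p=3
  c=9, n=2, p=0
  c=10, n=2, p=1
  c=12, n=2, p=2
  c=15, n=2, p=3
  c=19, n=2, p=4
  c=19, n=3, p=0
  c=20, n=3, p=1
  c=22, n=3, p=2
  c=25, n=3, p=3
  c=29, n=3, p=4
  c=34, n=3, p=5
  c=34, n=4, p=0
  c=35, n=4, p=1
  c=37, n=4, p=2
  c=40, n=4, p=3
  c=44, n=4, p=4
  c=49, n=4, p=5
  c=55, n=4, p=6
  c=55, n=5, p=0
  c=56, n=5, p=1
  c=58, n=5, p=2
  c=61, n=5, p=3
  c=65, n=5, p=4
  c=70, n=5, p=5
  c=76, n=5, p=6
  c=83, n=5, p=7

Final answer: 83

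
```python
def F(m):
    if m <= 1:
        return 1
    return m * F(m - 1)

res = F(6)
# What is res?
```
Call trace:
F(m=6)
  F(m=5)
    F(m=4)
      F(m=3)
        F(m=2)
          F(m=1)
          -> return 1
        -> return 2
      -> return 6
    -> return 24
  -> return 120
-> return 720

Final answer: 720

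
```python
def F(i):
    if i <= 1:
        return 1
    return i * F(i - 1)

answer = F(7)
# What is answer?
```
Call trace:
F(i=7)
  F(i=6)
    F(i=5)
      F(i=4)
        F(i=3)
          F(i=2)
            F(i=1)
            -> return 1
          -> return 2
        -> return 6
      -> return 24
    -> return 120
  -> return 720
-> return 5040

Final answer: 5040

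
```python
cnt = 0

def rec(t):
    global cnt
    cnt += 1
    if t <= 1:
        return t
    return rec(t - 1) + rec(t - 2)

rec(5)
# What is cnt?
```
Call trace (a repeated sub-call is expanded the first time; later identical calls just restate its return value):
rec(t=5)
  rec(t=4)
    rec(t=3)
      rec(t=2)
        rec(t=1)
        -> return 1
        rec(t=0)
        -> return 0
      -> return 1
      rec(t=1)
      -> return 1
    -> return 2
    rec(t=2) -> return 1  (same call as traced above)
  -> return 3
  rec(t=3) -> return 2  (same call as traced above)
-> return 5

cnt is incremented once per call, so count the calls in each subtree. Let C(t) = number of calls made by rec(t).
C(0) = C(1) = 1 (base case, no recursion); C(t) = 1 + C(t - 1) + C(t - 2) otherwise.
C(2) = 1 + C(1) + C(0) = 1 + 1 + 1 = 3
C(3) = 1 + C(2) + C(1) = 1 + 3 + 1 = 5
C(4) = 1 + C(3) + C(2) = 1 + 5 + 3 = 9
C(5) = 1 + C(4) + C(3) = 1 + 9 + 5 = 15
cnt = C(5) = 15

Final answer: 15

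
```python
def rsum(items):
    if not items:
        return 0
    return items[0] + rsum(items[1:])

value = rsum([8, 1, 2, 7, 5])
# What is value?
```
Call trace:
rsum(items=[8, 1, 2, 7, 5])
  rsum(items=[1, 2, 7, 5])
    rsum(items=[2, 7, 5])
      rsum(items=[7, 5])
        rsum(items=[5])
          rsum(items=[])
          -> return 0
        -> return 5
      -> return 12
    -> return 14
  -> return 15
-> return 23

Final answer: 23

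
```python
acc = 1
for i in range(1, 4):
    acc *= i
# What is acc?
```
Trace:
  acc=1
  acc=1, i=1
  acc=2, i=2
  acc=6, i=3

Final answer: 6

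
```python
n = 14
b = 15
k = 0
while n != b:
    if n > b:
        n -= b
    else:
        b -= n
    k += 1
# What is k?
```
Trace:
  n=14
  n=14, b=15
  n=14, b=15, k=0
  n=14, b=1, k=1
  n=13, b=1, k=2
  n=12, b=1, k=3
  n=11, b=1, k=4
  n=10, b=1, k=5
  n=9, b=1, k=6
  n=8, b=1, k=7
  n=7, b=1, k=8
  n=6, b=1, k=9
  n=5, b=1, k=10
  n=4, b=1, k=11
  n=3, b=1, k=12
  n=2, b=1, k=13
  n=1, b=1, k=14

Final answer: 14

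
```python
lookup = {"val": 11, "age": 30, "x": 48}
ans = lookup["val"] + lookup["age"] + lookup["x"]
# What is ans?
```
Trace:
  lookup={'val': 11, 'age': 30, 'x': 48}
  lookup={'val': 11, 'age': 30, 'x': 48}, ans=89

Final answer: 89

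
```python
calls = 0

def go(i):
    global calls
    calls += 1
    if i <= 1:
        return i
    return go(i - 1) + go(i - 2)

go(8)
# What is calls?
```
Call trace (a repeated sub-call is expanded the first time; later identical calls just restate its return value):
go(i=8)
  go(i=7)
    go(i=6)
      go(i=5)
        go(i=4)
          go(i=3)
            go(i=2)
              go(i=1)
              -> return 1
              go(i=0)
              -> return 0
            -> return 1
            go(i=1)
            -> return 1
          -> return 2
          go(i=2) -> return 1  (same call as traced above)
        -> return 3
        go(i=3) -> return 2  (same call as traced above)
      -> return 5
      go(i=4) -> return 3  (same call as traced above)
    -> return 8
    go(i=5) -> return 5  (same call as traced above)
  -> return 13
  go(i=6) -> return 8  (same call as traced above)
-> return 21

calls is incremented once per call, so count the calls in each subtree. Let C(i) = number of calls made by go(i).
C(0) = C(1) = 1 (base case, no recursion); C(i) = 1 + C(i - 1) + C(i - 2) otherwise.
C(2) = 1 + C(1) + C(0) = 1 + 1 + 1 = 3
C(3) = 1 + C(2) + C(1) = 1 + 3 + 1 = 5
C(4) = 1 + C(3) + C(2) = 1 + 5 + 3 = 9
C(5) = 1 + C(4) + C(3) = 1 + 9 + 5 = 15
C(6) = 1 + C(5) + C(4) = 1 + 15 + 9 = 25
C(7) = 1 + C(6) + C(5) = 1 + 25 + 15 = 41
C(8) = 1 + C(7) + C(6) = 1 + 41 + 25 = 67
calls = C(8) = 67

Final answer: 67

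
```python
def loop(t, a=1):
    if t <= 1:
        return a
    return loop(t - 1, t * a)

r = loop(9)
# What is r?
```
Call trace:
loop(t=9, a=1)
  loop(t=8, a=9)
    loop(t=7, a=72)
      loop(t=6, a=504)
        loop(t=5, a=3024)
          loop(t=4, a=15120)
            loop(t=3, a=60480)
              loop(t=2, a=181440)
                loop(t=1, a=362880)
                -> return 362880
              -> return 362880
            -> return 362880
          -> return 362880
        -> return 362880
      -> return 362880
    -> return 362880
  -> return 362880
-> return 362880

Final answer: 362880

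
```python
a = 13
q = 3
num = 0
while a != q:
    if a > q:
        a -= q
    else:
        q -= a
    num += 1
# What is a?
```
Trace:
  a=13
  a=13, q=3
  a=13, q=3, num=0
  a=10, q=3, num=1
  a=7, q=3, num=2
  a=4, q=3, num=3
  a=1, q=3, num=4
  a=1, q=2, num=5
  a=1, q=1, num=6

Final answer: 1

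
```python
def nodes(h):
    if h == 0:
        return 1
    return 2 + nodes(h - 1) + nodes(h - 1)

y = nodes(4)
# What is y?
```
Call trace (a repeated sub-call is expanded the first time; later identical calls just restate its return value):
nodes(h=4)
  nodes(h=3)
    nodes(h=2)
      nodes(h=1)
        nodes(h=0)
        -> return 1
        nodes(h=0)
        -> return 1
      -> return 4
      nodes(h=1) -> return 4  (same call as traced above)
    -> return 10
    nodes(h=2) -> return 10  (same call as traced above)
  -> return 22
  nodes(h=3) -> return 22  (same call as traced above)
-> return 46

Final answer: 46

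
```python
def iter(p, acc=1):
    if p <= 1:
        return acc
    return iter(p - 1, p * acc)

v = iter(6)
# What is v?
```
Call trace:
iter(p=6, acc=1)
  iter(p=5, acc=6)
    iter(p=4, acc=30)
      iter(p=3, acc=120)
        iter(p=2, acc=360)
          iter(p=1, acc=720)
          -> return 720
        -> return 720
      -> return 720
    -> return 720
  -> return 720
-> return 720

Final answer: 720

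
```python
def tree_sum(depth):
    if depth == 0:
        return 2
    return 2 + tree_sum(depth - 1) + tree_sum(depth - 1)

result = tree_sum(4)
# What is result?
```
Call trace (a repeated sub-call is expanded the first time; later identical calls just restate its return value):
tree_sum(depth=4)
  tree_sum(depth=3)
    tree_sum(depth=2)
      tree_sum(depth=1)
        tree_sum(depth=0)
        -> return 2
        tree_sum(depth=0)
        -> return 2
      -> return 6
      tree_sum(depth=1) -> return 6  (same call as traced above)
    -> return 14
    tree_sum(depth=2) -> return 14  (same call as traced above)
  -> return 30
  tree_sum(depth=3) -> return 30  (same call as traced above)
-> return 62

Final answer: 62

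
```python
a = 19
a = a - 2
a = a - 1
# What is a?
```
Trace:
  a=19
  a=17
  a=16

Final answer: 16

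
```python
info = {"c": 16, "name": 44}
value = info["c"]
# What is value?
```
Trace:
  info={'c': 16, 'name': 44}
  info={'c': 16, 'name': 44}, value=16

Final answer: 16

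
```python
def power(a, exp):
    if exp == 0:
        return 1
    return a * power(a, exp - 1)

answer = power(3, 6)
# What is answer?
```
Call trace:
power(a=3, exp=6)
  power(a=3, exp=5)
    power(a=3, exp=4)
      power(a=3, exp=3)
        power(a=3, exp=2)
          power(a=3, exp=1)
            power(a=3, exp=0)
            -> return 1
          -> return 3
        -> return 9
      -> return 27
    -> return 81
  -> return 243
-> return 729

Final answer: 729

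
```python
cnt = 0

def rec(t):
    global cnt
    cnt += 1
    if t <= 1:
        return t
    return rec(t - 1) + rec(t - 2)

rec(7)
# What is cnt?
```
Call trace (a repeated sub-call is expanded the first time; later identical calls just restate its return value):
rec(t=7)
  rec(t=6)
    rec(t=5)
      rec(t=4)
        rec(t=3)
          rec(t=2)
            rec(t=1)
            -> return 1
            rec(t=0)
            -> return 0
          -> return 1
          rec(t=1)
          -> return 1
        -> return 2
        rec(t=2) -> return 1  (same call as traced above)
      -> return 3
      rec(t=3) -> return 2  (same call as traced above)
    -> return 5
    rec(t=4) -> return 3  (same call as traced above)
  -> return 8
  rec(t=5) -> return 5  (same call as traced above)
-> return 13

cnt is incremented once per call, so count the calls in each subtree. Let C(t) = number of calls made by rec(t).
C(0) = C(1) = 1 (base case, no recursion); C(t) = 1 + C(t - 1) + C(t - 2) otherwise.
C(2) = 1 + C(1) + C(0) = 1 + 1 + 1 = 3
C(3) = 1 + C(2) + C(1) = 1 + 3 + 1 = 5
C(4) = 1 + C(3) + C(2) = 1 + 5 + 3 = 9
C(5) = 1 + C(4) + C(3) = 1 + 9 + 5 = 15
C(6) = 1 + C(5) + C(4) = 1 + 15 + 9 = 25
C(7) = 1 + C(6) + C(5) = 1 + 25 + 15 = 41
cnt = C(7) = 41

Final answer: 41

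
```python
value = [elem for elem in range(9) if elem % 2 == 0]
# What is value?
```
Trace:
  elem=0
  elem=1
  elem=2
  elem=3
  elem=4
  elem=5
  elem=6
  elem=7
  elem=8
  value=[0, 2, 4, 6, 8]

Final answer: [0, 2, 4, 6, 8]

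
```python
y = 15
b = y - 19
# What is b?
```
Trace:
  y=15
  y=15, b=-4

Final answer: -4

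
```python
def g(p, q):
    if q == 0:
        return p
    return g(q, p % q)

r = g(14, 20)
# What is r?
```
Call trace:
g(p=14, q=20)
  g(p=20, q=14)
    g(p=14, q=6)
      g(p=6, q=2)
        g(p=2, q=0)
        -> return 2
      -> return 2
    -> return 2
  -> return 2
-> return 2

Final answer: 2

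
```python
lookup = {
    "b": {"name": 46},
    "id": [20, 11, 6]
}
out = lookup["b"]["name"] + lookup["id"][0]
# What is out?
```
Trace:
  lookup={'b': {'name': 46}, 'id': [20, 11, 6]}
  lookup={'b': {'name': 46}, 'id': [20, 11, 6]}, out=66

Final answer: 66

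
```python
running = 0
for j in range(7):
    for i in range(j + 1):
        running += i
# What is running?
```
Trace:
  running=0
  running=0, j=0, i=0
  running=0, j=1, i=0
  running=1, j=1, i=1
  running=1, j=2, i=0
  running=2, j=2, i=1
  running=4, j=2, i=2
  running=4, j=3, i=0
  running=5, j=3, i=1
  running=7, j=3, i=2
  running=10, j=3, i=3
  running=10, j=4, i=0
  running=11, j=4, i=1
  running=13, j=4, i=2
  running=16, j=4, i=3
  running=20, j=4, i=4
  running=20, j=5, i=0
  running=21, j=5, i=1
  running=23, j=5, i=2
  running=26, j=5, i=3
  running=30, j=5, i=4
  running=35, j=5, i=5
  running=35, j=6, i=0
  running=36, j=6, i=1
  running=38, j=6, i=2
  running=41, j=6, i=3
  running=45, j=6, i=4
  running=50, j=6, i=5
  running=56, j=6, i=6

Final answer: 56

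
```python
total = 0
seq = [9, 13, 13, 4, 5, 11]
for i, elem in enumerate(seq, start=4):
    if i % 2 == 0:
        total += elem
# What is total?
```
Trace:
  total=0
  total=9, i=4, elem=9
  total=9, i=5, elem=13
  total=22, i=6, elem=13
  total=22, i=7, elem=4
  total=27, i=8, elem=5
  total=27, i=9, elem=11

Final answer: 27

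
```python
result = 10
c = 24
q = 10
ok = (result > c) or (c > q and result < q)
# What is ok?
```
Trace:
  result=10
  result=10, c=24
  result=10, c=24, q=10
  result=10, c=24, q=10, ok=False

Final answer: False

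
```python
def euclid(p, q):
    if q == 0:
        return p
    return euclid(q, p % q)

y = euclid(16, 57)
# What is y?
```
Call trace:
euclid(p=16, q=57)
  euclid(p=57, q=16)
    euclid(p=16, q=9)
      euclid(p=9, q=7)
        euclid(p=7, q=2)
          euclid(p=2, q=1)
            euclid(p=1, q=0)
            -> return 1
          -> return 1
        -> return 1
      -> return 1
    -> return 1
  -> return 1
-> return 1

Final answer: 1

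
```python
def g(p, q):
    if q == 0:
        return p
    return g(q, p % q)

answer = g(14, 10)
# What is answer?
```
Call trace:
g(p=14, q=10)
  g(p=10, q=4)
    g(p=4, q=2)
      g(p=2, q=0)
      -> return 2
    -> return 2
  -> return 2
-> return 2

Final answer: 2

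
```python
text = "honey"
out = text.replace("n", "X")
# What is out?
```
Trace:
  text='honey'
  text='honey', out='hoXey'

Final answer: 'hoXey'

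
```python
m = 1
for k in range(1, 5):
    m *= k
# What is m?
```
Trace:
  m=1
  m=1, k=1
  m=2, k=2
  m=6, k=3
  m=24, k=4

Final answer: 24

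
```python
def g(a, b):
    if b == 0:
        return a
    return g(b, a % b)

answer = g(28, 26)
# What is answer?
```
Call trace:
g(a=28, b=26)
  g(a=26, b=2)
    g(a=2, b=0)
    -> return 2
  -> return 2
-> return 2

Final answer: 2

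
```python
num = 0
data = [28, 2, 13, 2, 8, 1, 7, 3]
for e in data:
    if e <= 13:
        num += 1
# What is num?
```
Trace:
  num=0
  num=0, e=28
  num=1, e=2
  num=2, e=13
  num=3, e=2
  num=4, e=8
  num=5, e=1
  num=6, e=7
  num=7, e=3

Final answer: 7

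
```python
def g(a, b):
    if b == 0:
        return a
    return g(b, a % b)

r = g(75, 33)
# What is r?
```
Call trace:
g(a=75, b=33)
  g(a=33, b=9)
    g(a=9, b=6)
      g(a=6, b=3)
        g(a=3, b=0)
        -> return 3
      -> return 3
    -> return 3
  -> return 3
-> return 3

Final answer: 3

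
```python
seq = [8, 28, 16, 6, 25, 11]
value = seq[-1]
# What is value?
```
Trace:
  seq=[8, 28, 16, 6, 25, 11]
  seq=[8, 28, 16, 6, 25, 11], value=11

Final answer: 11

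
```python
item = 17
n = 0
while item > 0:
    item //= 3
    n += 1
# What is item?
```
Trace:
  item=17
  item=17, n=0
  item=5, n=1
  item=1, n=2
  item=0, n=3

Final answer: 0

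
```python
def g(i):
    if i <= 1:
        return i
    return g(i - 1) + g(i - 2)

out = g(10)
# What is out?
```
Call trace (a repeated sub-call is expanded the first time; later identical calls just restate its return value):
g(i=10)
  g(i=9)
    g(i=8)
      g(i=7)
        g(i=6)
          g(i=5)
            g(i=4)
              g(i=3)
                g(i=2)
                  g(i=1)
                  -> return 1
                  g(i=0)
                  -> return 0
                -> return 1
                g(i=1)
                -> return 1
              -> return 2
              g(i=2) -> return 1  (same call as traced above)
            -> return 3
            g(i=3) -> return 2  (same call as traced above)
          -> return 5
          g(i=4) -> return 3  (same call as traced above)
        -> return 8
        g(i=5) -> return 5  (same call as traced above)
      -> return 13
      g(i=6) -> return 8  (same call as traced above)
    -> return 21
    g(i=7) -> return 13  (same call as traced above)
  -> return 34
  g(i=8) -> return 21  (same call as traced above)
-> return 55

Final answer: 55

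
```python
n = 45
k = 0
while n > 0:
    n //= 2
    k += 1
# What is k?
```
Trace:
  n=45
  n=45, k=0
  n=22, k=1
  n=11, k=2
  n=5, k=3
  n=2, k=4
  n=1, k=5
  n=0, k=6

Final answer: 6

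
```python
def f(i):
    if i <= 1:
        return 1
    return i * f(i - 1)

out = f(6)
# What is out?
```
Call trace:
f(i=6)
  f(i=5)
    f(i=4)
      f(i=3)
        f(i=2)
          f(i=1)
          -> return 1
        -> return 2
      -> return 6
    -> return 24
  -> return 120
-> return 720

Final answer: 720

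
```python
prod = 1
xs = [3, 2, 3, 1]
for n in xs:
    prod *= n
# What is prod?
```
Trace:
  prod=1
  prod=3, n=3
  prod=6, n=2
  prod=18, n=3
  prod=18, n=1

Final answer: 18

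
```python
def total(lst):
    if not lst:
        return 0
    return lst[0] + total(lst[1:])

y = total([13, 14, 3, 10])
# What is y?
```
Call trace:
total(lst=[13, 14, 3, 10])
  total(lst=[14, 3, 10])
    total(lst=[3, 10])
      total(lst=[10])
        total(lst=[])
        -> return 0
      -> return 10
    -> return 13
  -> return 27
-> return 40

Final answer: 40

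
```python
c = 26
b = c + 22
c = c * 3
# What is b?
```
Trace:
  c=26
  c=26, b=48
  c=78, b=48

Final answer: 48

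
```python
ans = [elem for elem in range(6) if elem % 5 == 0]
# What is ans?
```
Trace:
  elem=0
  elem=1
  elem=2
  elem=3
  elem=4
  elem=5
  ans=[0, 5]

Final answer: [0, 5]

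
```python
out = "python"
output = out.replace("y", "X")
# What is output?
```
Trace:
  out='python'
  out='python', output='pXthon'

Final answer: 'pXthon'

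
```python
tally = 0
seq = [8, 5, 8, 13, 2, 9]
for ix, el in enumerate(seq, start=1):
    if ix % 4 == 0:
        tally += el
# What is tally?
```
Trace:
  tally=0
  tally=0, ix=1, el=8
  tally=0, ix=2, el=5
  tally=0, ix=3, el=8
  tally=13, ix=4, el=13
  tally=13, ix=5, el=2
  tally=13, ix=6, el=9

Final answer: 13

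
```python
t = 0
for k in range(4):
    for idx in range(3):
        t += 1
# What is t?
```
Trace:
  t=0
  t=1, k=0, idx=0
  t=2, k=0, idx=1
  t=3, k=0, idx=2
  t=4, k=1, idx=0
  t=5, k=1, idx=1
  t=6, k=1, idx=2
  t=7, k=2, idx=0
  t=8, k=2, idx=1
  t=9, k=2, idx=2
  t=10, k=3, idx=0
  t=11, k=3, idx=1
  t=12, k=3, idx=2

Final answer: 12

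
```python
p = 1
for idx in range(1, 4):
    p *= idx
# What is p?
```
Trace:
  p=1
  p=1, idx=1
  p=2, idx=2
  p=6, idx=3

Final answer: 6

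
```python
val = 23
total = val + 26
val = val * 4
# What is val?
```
Trace:
  val=23
  val=23, total=49
  val=92, total=49

Final answer: 92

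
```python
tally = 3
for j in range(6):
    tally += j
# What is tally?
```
Trace:
  tally=3
  tally=3, j=0
  tally=4, j=1
  tally=6, j=2
  tally=9, j=3
  tally=13, j=4
  tally=18, j=5

Final answer: 18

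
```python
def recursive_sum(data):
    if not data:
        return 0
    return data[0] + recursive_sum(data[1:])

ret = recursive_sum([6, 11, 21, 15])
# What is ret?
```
Call trace:
recursive_sum(data=[6, 11, 21, 15])
  recursive_sum(data=[11, 21, 15])
    recursive_sum(data=[21, 15])
      recursive_sum(data=[15])
        recursive_sum(data=[])
        -> return 0
      -> return 15
    -> return 36
  -> return 47
-> return 53

Final answer: 53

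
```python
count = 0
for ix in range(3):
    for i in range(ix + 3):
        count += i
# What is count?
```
Trace:
  count=0
  count=0, ix=0, i=0
  count=1, ix=0, i=1
  count=3, ix=0, i=2
  count=3, ix=1, i=0
  count=4, ix=1, i=1
  count=6, ix=1, i=2
  count=9, ix=1, i=3
  count=9, ix=2, i=0
  count=10, ix=2, i=1
  count=12, ix=2, i=2
  count=15, ix=2, i=3
  count=19, ix=2, i=4

Final answer: 19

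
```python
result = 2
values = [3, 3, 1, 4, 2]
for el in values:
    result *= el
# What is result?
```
Trace:
  result=2
  result=6, el=3
  result=18, el=3
  result=18, el=1
  result=72, el=4
  result=144, el=2

Final answer: 144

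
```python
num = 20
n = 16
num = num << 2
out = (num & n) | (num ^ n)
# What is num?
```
Trace:
  num=20
  num=20, n=16
  num=80, n=16
  num=80, n=16, out=80

Final answer: 80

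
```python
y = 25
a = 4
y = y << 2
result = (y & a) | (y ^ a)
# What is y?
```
Trace:
  y=25
  y=25, a=4
  y=100, a=4
  y=100, a=4, result=100

Final answer: 100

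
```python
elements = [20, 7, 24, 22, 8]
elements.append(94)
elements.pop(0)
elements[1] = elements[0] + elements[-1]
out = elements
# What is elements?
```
Trace:
  elements=[20, 7, 24, 22, 8]
  elements=[20, 7, 24, 22, 8, 94]
  elements=[7, 24, 22, 8, 94]
  elements=[7, 101, 22, 8, 94]
  elements=[7, 101, 22, 8, 94], out=[7, 101, 22, 8, 94]

Final answer: [7, 101, 22, 8, 94]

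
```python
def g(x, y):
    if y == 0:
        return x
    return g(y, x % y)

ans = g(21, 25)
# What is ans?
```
Call trace:
g(x=21, y=25)
  g(x=25, y=21)
    g(x=21, y=4)
      g(x=4, y=1)
        g(x=1, y=0)
        -> return 1
      -> return 1
    -> return 1
  -> return 1
-> return 1

Final answer: 1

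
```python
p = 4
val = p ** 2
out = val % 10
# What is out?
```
Trace:
  p=4
  p=4, val=16
  p=4, val=16, out=6

Final answer: 6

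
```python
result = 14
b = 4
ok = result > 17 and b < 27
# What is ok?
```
Trace:
  result=14
  result=14, b=4
  result=14, b=4, ok=False

Final answer: False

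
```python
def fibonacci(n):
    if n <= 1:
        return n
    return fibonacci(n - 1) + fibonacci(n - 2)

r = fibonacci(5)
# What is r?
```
Call trace (a repeated sub-call is expanded the first time; later identical calls just restate its return value):
fibonacci(n=5)
  fibonacci(n=4)
    fibonacci(n=3)
      fibonacci(n=2)
        fibonacci(n=1)
        -> return 1
        fibonacci(n=0)
        -> return 0
      -> return 1
      fibonacci(n=1)
      -> return 1
    -> return 2
    fibonacci(n=2) -> return 1  (same call as traced above)
  -> return 3
  fibonacci(n=3) -> return 2  (same call as traced above)
-> return 5

Final answer: 5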